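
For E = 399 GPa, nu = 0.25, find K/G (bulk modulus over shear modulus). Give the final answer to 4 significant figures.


G = E / (2*(1+nu))
G = 399 / (2*(1+0.25)) = 159.6 GPa
K = E / (3*(1-2*nu))
K = 399 / (3*(1-2*0.25)) = 266 GPa
K/G = 266 / 159.6 = 1.667


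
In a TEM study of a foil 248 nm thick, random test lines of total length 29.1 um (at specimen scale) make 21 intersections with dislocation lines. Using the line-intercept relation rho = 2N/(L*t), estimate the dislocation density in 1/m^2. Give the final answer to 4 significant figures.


rho = 2N / (L * t)
L = 29.1 um = 2.91e-05 m, t = 248 nm = 2.48e-07 m
rho = 2 * 21 / (2.91e-05 * 2.48e-07)
rho = 5.82e+12 1/m^2


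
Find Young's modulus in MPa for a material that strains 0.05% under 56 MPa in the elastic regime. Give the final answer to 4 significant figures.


E = sigma / epsilon
epsilon = 0.05% = 5e-04
E = 56 / 5e-04
E = 112000 MPa


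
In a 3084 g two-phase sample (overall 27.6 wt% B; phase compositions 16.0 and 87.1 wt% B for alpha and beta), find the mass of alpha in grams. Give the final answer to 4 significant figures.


f_alpha = (C_beta - C0) / (C_beta - C_alpha)
f_alpha = (87.1 - 27.6) / (87.1 - 16.0) = 0.83685
m_alpha = f_alpha * m_total = 0.83685 * 3084 = 2581 g


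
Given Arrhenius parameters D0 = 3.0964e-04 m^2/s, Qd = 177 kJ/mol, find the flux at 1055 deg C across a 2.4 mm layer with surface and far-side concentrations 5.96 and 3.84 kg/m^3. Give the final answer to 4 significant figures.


Step 1: D = D0 * exp(-Qd/(R*T))
T = 1055 + 273.15 = 1328.15 K
D = 3.0964e-04 * exp(-177e3 / (8.314 * 1328.15)) = 3.38373e-11 m^2/s
Step 2: J = D * (C1 - C2) / dx
J = 3.38373e-11 * (5.96 - 3.84) / 2.4e-03
J = 2.989e-08 kg/(m^2*s)


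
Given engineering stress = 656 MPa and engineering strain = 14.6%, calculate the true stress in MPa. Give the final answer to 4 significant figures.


sigma_true = sigma_eng * (1 + epsilon_eng)
sigma_true = 656 * (1 + 0.146)
sigma_true = 751.8 MPa


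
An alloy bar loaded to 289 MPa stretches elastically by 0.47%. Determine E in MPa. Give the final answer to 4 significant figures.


E = sigma / epsilon
epsilon = 0.47% = 4.7e-03
E = 289 / 4.7e-03
E = 61490 MPa


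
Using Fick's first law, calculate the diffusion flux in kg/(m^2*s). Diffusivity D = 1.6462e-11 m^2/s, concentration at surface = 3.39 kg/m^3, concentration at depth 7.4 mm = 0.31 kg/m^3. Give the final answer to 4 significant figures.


J = -D * (dC/dx) = D * (C1 - C2) / dx
J = 1.6462e-11 * (3.39 - 0.31) / 7.4e-03
J = 6.852e-09 kg/(m^2*s)


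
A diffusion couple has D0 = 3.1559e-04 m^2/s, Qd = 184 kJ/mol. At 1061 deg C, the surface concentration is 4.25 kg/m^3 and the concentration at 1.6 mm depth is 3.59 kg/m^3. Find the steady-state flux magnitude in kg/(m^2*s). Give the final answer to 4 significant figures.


Step 1: D = D0 * exp(-Qd/(R*T))
T = 1061 + 273.15 = 1334.15 K
D = 3.1559e-04 * exp(-184e3 / (8.314 * 1334.15)) = 1.97195e-11 m^2/s
Step 2: J = D * (C1 - C2) / dx
J = 1.97195e-11 * (4.25 - 3.59) / 1.6e-03
J = 8.134e-09 kg/(m^2*s)


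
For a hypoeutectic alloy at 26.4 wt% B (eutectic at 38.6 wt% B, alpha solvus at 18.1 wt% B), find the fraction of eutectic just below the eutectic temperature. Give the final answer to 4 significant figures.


f_primary = (C_e - C0) / (C_e - C_alpha_max)
f_primary = (38.6 - 26.4) / (38.6 - 18.1)
f_primary = 0.595122
f_eutectic = 1 - 0.595122 = 0.4049


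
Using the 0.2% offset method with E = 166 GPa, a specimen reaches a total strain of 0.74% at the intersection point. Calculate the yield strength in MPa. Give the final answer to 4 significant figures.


Offset strain = 0.002
Elastic strain at yield = total_strain - offset = 7.4e-03 - 0.002 = 5.4e-03
sigma_y = E * elastic_strain = 166000 * 5.4e-03
sigma_y = 896.4 MPa


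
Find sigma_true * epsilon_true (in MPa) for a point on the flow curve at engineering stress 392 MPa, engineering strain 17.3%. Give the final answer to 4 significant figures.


sigma_true = sigma_eng * (1 + epsilon_eng)
sigma_true = 392 * (1 + 0.173) = 459.816 MPa
epsilon_true = ln(1 + epsilon_eng)
epsilon_true = ln(1 + 0.173) = 0.159565
sigma_true * epsilon_true = 459.816 * 0.159565 = 73.37 MPa


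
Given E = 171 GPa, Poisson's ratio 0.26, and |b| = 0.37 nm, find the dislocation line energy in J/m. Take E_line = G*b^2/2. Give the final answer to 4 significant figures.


Step 1: G = E / (2*(1+nu))
G = 171 / (2*(1+0.26)) = 67.8571 GPa = 6.78571e+10 Pa
Step 2: E_line = G*b^2/2
b = 0.37 nm = 3.7e-10 m
E_line = 0.5 * 6.78571e+10 * (3.7e-10)^2 = 4.645e-09 J/m


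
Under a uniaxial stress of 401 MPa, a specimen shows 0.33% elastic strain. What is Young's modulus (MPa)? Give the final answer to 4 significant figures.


E = sigma / epsilon
epsilon = 0.33% = 3.3e-03
E = 401 / 3.3e-03
E = 121500 MPa


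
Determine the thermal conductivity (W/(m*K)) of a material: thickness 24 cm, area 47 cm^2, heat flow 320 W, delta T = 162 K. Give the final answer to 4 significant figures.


k = Q*L / (A*dT)
L = 0.24 m, A = 4.7e-03 m^2
k = 320 * 0.24 / (4.7e-03 * 162)
k = 100.9 W/(m*K)


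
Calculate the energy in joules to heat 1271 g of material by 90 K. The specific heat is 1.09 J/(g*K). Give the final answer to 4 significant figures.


Q = m * cp * dT
Q = 1271 * 1.09 * 90
Q = 124700 J


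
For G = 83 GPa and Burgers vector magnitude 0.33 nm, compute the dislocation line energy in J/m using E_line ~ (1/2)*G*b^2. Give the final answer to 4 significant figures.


E = G*b^2/2
b = 0.33 nm = 3.3e-10 m
G = 83 GPa = 8.3e+10 Pa
E = 0.5 * 8.3e+10 * (3.3e-10)^2
E = 4.519e-09 J/m


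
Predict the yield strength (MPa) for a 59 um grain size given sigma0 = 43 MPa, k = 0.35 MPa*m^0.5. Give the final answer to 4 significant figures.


sigma_y = sigma0 + k / sqrt(d)
d = 59 um = 5.9e-05 m
sigma_y = 43 + 0.35 / sqrt(5.9e-05)
sigma_y = 88.57 MPa


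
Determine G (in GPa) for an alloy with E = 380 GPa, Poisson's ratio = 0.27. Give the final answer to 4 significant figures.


G = E / (2*(1+nu))
G = 380 / (2*(1+0.27))
G = 149.6 GPa


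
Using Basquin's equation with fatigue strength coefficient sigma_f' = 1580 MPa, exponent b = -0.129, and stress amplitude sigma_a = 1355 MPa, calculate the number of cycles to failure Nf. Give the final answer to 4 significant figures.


sigma_a = sigma_f' * (2*Nf)^b
2*Nf = (sigma_a / sigma_f')^(1/b)
2*Nf = (1355 / 1580)^(1/-0.129)
2*Nf = 3.28997
Nf = 1.645 cycles


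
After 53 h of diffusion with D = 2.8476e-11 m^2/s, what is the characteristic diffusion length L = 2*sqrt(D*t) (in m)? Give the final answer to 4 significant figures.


t = 53 hr = 190800 s
Diffusion length = 2*sqrt(D*t)
= 2*sqrt(2.8476e-11 * 190800)
= 4.662e-03 m


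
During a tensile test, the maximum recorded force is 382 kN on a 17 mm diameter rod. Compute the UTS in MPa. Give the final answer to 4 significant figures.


A0 = pi*(d/2)^2 = pi*(17/2)^2 = 226.98 mm^2
UTS = F_max / A0 = 382*1000 / 226.98
UTS = 1683 MPa


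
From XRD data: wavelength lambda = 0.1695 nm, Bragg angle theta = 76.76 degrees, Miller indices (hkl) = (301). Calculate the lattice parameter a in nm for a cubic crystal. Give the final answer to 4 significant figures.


d = lambda / (2*sin(theta))
d = 0.1695 / (2*sin(76.76 deg))
d = 0.0870642 nm
a = d * sqrt(h^2+k^2+l^2) = 0.0870642 * sqrt(10)
a = 0.2753 nm


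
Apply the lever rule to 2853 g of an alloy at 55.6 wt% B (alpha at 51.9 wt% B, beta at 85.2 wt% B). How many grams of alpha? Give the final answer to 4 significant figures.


f_alpha = (C_beta - C0) / (C_beta - C_alpha)
f_alpha = (85.2 - 55.6) / (85.2 - 51.9) = 0.888889
m_alpha = f_alpha * m_total = 0.888889 * 2853 = 2536 g


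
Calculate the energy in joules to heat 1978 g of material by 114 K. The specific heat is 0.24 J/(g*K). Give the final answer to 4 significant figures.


Q = m * cp * dT
Q = 1978 * 0.24 * 114
Q = 54120 J


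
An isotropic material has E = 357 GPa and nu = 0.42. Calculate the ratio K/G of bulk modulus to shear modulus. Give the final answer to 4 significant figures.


G = E / (2*(1+nu))
G = 357 / (2*(1+0.42)) = 125.704 GPa
K = E / (3*(1-2*nu))
K = 357 / (3*(1-2*0.42)) = 743.75 GPa
K/G = 743.75 / 125.704 = 5.917


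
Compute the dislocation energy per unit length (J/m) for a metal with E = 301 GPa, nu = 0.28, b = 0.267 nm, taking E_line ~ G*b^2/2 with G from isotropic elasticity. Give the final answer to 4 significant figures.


Step 1: G = E / (2*(1+nu))
G = 301 / (2*(1+0.28)) = 117.578 GPa = 1.17578e+11 Pa
Step 2: E_line = G*b^2/2
b = 0.267 nm = 2.67e-10 m
E_line = 0.5 * 1.17578e+11 * (2.67e-10)^2 = 4.191e-09 J/m


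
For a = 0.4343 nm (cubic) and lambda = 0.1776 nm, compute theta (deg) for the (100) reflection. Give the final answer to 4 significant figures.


d = a / sqrt(h^2+k^2+l^2)
d = 0.4343 / sqrt(1) = 0.4343 nm
lambda = 2*d*sin(theta)  =>  sin(theta) = lambda / (2*d)
sin(theta) = 0.1776 / (2 * 0.4343) = 0.204467
theta = 11.8 deg


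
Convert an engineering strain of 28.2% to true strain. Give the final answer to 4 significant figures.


epsilon_true = ln(1 + epsilon_eng)
epsilon_true = ln(1 + 0.282)
epsilon_true = 0.2484


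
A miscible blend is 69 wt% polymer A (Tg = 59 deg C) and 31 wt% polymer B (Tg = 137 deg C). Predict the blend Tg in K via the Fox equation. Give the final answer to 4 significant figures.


1/Tg = w1/Tg1 + w2/Tg2 (in Kelvin)
Tg1 = 332.15 K, Tg2 = 410.15 K
1/Tg = 0.69/332.15 + 0.31/410.15
Tg = 353 K


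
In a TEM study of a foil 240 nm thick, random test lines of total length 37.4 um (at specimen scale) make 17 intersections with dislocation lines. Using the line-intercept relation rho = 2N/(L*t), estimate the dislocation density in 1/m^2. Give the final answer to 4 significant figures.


rho = 2N / (L * t)
L = 37.4 um = 3.74e-05 m, t = 240 nm = 2.4e-07 m
rho = 2 * 17 / (3.74e-05 * 2.4e-07)
rho = 3.788e+12 1/m^2


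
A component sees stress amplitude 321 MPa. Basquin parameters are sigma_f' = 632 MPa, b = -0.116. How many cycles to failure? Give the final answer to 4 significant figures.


sigma_a = sigma_f' * (2*Nf)^b
2*Nf = (sigma_a / sigma_f')^(1/b)
2*Nf = (321 / 632)^(1/-0.116)
2*Nf = 343.804
Nf = 171.9 cycles


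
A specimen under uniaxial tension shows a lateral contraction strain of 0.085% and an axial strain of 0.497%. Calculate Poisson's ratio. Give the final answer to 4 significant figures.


nu = -epsilon_lat / epsilon_axial
Lateral strain is contraction (negative), so using magnitudes:
nu = 0.085 / 0.497
nu = 0.171


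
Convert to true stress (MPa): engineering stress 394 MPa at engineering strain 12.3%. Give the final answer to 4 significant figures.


sigma_true = sigma_eng * (1 + epsilon_eng)
sigma_true = 394 * (1 + 0.123)
sigma_true = 442.5 MPa


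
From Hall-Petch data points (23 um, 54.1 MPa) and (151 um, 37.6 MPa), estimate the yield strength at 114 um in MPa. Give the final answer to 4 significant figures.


sigma_y = sigma0 + k / sqrt(d)
1/sqrt(d1) = 1/sqrt(2.3e-05) = 208.514;  1/sqrt(d2) = 81.3788
k = (sigma1 - sigma2) / (1/sqrt(d1) - 1/sqrt(d2)) = (54.1 - 37.6) / (208.514 - 81.3788) = 0.129783 MPa*m^0.5
sigma0 = sigma1 - k/sqrt(d1) = 54.1 - 0.129783*208.514 = 27.0384 MPa
sigma_y(d3) = 27.0384 + 0.129783 / sqrt(1.14e-04) = 39.19 MPa


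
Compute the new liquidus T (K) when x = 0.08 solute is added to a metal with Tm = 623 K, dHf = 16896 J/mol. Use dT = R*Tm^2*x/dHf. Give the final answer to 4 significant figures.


dT = R*Tm^2*x / dHf
dT = 8.314 * 623^2 * 0.08 / 16896
dT = 15.2789 K
T_new = 623 - 15.2789 = 607.7 K


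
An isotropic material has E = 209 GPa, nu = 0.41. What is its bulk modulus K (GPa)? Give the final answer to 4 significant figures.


K = E / (3*(1-2*nu))
K = 209 / (3*(1-2*0.41))
K = 387 GPa


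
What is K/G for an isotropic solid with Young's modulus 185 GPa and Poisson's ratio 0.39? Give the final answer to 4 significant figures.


G = E / (2*(1+nu))
G = 185 / (2*(1+0.39)) = 66.5468 GPa
K = E / (3*(1-2*nu))
K = 185 / (3*(1-2*0.39)) = 280.303 GPa
K/G = 280.303 / 66.5468 = 4.212


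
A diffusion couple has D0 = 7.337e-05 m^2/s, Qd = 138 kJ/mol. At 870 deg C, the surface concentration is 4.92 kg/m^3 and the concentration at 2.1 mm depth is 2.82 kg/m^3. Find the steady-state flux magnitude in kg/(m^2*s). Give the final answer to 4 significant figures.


Step 1: D = D0 * exp(-Qd/(R*T))
T = 870 + 273.15 = 1143.15 K
D = 7.337e-05 * exp(-138e3 / (8.314 * 1143.15)) = 3.62722e-11 m^2/s
Step 2: J = D * (C1 - C2) / dx
J = 3.62722e-11 * (4.92 - 2.82) / 2.1e-03
J = 3.627e-08 kg/(m^2*s)


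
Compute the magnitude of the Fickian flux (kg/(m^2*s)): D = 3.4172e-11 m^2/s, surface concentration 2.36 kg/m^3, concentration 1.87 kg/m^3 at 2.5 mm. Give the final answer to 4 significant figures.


J = -D * (dC/dx) = D * (C1 - C2) / dx
J = 3.4172e-11 * (2.36 - 1.87) / 2.5e-03
J = 6.698e-09 kg/(m^2*s)


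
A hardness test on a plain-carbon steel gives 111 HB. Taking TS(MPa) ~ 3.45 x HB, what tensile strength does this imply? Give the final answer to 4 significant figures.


TS (MPa) = 3.45 * HB
TS = 3.45 * 111
TS = 383 MPa


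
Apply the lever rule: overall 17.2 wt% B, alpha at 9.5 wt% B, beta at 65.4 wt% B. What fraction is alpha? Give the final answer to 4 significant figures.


f_alpha = (C_beta - C0) / (C_beta - C_alpha)
f_alpha = (65.4 - 17.2) / (65.4 - 9.5)
f_alpha = 0.8623


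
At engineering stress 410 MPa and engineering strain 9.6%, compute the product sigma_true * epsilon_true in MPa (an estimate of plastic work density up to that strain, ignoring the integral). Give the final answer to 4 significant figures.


sigma_true = sigma_eng * (1 + epsilon_eng)
sigma_true = 410 * (1 + 0.096) = 449.36 MPa
epsilon_true = ln(1 + epsilon_eng)
epsilon_true = ln(1 + 0.096) = 0.0916672
sigma_true * epsilon_true = 449.36 * 0.0916672 = 41.19 MPa


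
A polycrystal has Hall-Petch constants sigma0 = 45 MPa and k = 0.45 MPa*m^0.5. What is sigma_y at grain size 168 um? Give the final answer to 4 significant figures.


sigma_y = sigma0 + k / sqrt(d)
d = 168 um = 1.68e-04 m
sigma_y = 45 + 0.45 / sqrt(1.68e-04)
sigma_y = 79.72 MPa


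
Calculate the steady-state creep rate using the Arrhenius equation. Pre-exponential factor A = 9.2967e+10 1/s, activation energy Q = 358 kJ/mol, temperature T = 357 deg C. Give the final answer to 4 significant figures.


rate = A * exp(-Q / (R*T))
T = 357 + 273.15 = 630.15 K
rate = 9.2967e+10 * exp(-358e3 / (8.314 * 630.15))
rate = 1.958e-19 1/s


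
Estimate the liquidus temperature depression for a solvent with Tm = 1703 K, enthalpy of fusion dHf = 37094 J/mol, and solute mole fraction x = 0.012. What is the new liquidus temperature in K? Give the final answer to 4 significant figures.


dT = R*Tm^2*x / dHf
dT = 8.314 * 1703^2 * 0.012 / 37094
dT = 7.8004 K
T_new = 1703 - 7.8004 = 1695 K


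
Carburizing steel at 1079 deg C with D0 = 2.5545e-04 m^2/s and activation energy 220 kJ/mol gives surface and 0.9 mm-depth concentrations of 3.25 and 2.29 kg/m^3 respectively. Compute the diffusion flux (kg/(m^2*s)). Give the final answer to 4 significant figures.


Step 1: D = D0 * exp(-Qd/(R*T))
T = 1079 + 273.15 = 1352.15 K
D = 2.5545e-04 * exp(-220e3 / (8.314 * 1352.15)) = 8.0951e-13 m^2/s
Step 2: J = D * (C1 - C2) / dx
J = 8.0951e-13 * (3.25 - 2.29) / 9e-04
J = 8.635e-10 kg/(m^2*s)


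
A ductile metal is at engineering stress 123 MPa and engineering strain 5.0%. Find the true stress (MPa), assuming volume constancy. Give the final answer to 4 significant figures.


sigma_true = sigma_eng * (1 + epsilon_eng)
sigma_true = 123 * (1 + 0.05)
sigma_true = 129.2 MPa


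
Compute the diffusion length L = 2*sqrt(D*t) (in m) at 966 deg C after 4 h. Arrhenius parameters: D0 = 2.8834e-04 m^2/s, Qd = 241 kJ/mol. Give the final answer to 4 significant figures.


Step 1: D = D0 * exp(-Qd/(R*T))
T = 1239.15 K
D = 2.8834e-04 * exp(-241e3 / (8.314 * 1239.15)) = 1.99765e-14 m^2/s
Step 2: L = 2*sqrt(D*t)
t = 4 h = 14400 s
L = 2*sqrt(1.99765e-14 * 14400) = 3.392e-05 m


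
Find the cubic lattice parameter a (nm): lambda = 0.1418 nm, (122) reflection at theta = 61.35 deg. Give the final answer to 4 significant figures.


d = lambda / (2*sin(theta))
d = 0.1418 / (2*sin(61.35 deg))
d = 0.0807917 nm
a = d * sqrt(h^2+k^2+l^2) = 0.0807917 * sqrt(9)
a = 0.2424 nm


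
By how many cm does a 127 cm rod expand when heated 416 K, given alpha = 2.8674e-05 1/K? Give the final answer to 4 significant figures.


dL = L0 * alpha * dT
dL = 127 * 2.8674e-05 * 416
dL = 1.515 cm


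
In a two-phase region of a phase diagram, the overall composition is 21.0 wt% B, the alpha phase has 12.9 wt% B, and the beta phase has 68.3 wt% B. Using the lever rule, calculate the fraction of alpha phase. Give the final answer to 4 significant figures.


f_alpha = (C_beta - C0) / (C_beta - C_alpha)
f_alpha = (68.3 - 21.0) / (68.3 - 12.9)
f_alpha = 0.8538


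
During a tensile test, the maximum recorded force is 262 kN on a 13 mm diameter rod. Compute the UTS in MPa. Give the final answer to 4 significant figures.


A0 = pi*(d/2)^2 = pi*(13/2)^2 = 132.732 mm^2
UTS = F_max / A0 = 262*1000 / 132.732
UTS = 1974 MPa


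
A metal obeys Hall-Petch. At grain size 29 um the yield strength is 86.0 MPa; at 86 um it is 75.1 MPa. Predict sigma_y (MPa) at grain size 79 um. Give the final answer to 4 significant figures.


sigma_y = sigma0 + k / sqrt(d)
1/sqrt(d1) = 1/sqrt(2.9e-05) = 185.695;  1/sqrt(d2) = 107.833
k = (sigma1 - sigma2) / (1/sqrt(d1) - 1/sqrt(d2)) = (86.0 - 75.1) / (185.695 - 107.833) = 0.13999 MPa*m^0.5
sigma0 = sigma1 - k/sqrt(d1) = 86.0 - 0.13999*185.695 = 60.0045 MPa
sigma_y(d3) = 60.0045 + 0.13999 / sqrt(7.9e-05) = 75.75 MPa


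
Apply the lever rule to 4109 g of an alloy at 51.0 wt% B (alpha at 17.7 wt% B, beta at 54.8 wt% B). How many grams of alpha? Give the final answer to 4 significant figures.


f_alpha = (C_beta - C0) / (C_beta - C_alpha)
f_alpha = (54.8 - 51.0) / (54.8 - 17.7) = 0.102426
m_alpha = f_alpha * m_total = 0.102426 * 4109 = 420.9 g


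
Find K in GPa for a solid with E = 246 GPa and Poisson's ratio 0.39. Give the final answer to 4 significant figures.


K = E / (3*(1-2*nu))
K = 246 / (3*(1-2*0.39))
K = 372.7 GPa


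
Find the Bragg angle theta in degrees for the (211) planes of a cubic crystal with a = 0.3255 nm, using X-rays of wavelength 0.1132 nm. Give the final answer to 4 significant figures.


d = a / sqrt(h^2+k^2+l^2)
d = 0.3255 / sqrt(6) = 0.132885 nm
lambda = 2*d*sin(theta)  =>  sin(theta) = lambda / (2*d)
sin(theta) = 0.1132 / (2 * 0.132885) = 0.425933
theta = 25.21 deg


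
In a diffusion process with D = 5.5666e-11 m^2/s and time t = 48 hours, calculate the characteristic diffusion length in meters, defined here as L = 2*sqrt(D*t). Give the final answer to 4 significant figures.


t = 48 hr = 172800 s
Diffusion length = 2*sqrt(D*t)
= 2*sqrt(5.5666e-11 * 172800)
= 6.203e-03 m


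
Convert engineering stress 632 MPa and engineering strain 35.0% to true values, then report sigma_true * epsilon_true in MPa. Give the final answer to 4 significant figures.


sigma_true = sigma_eng * (1 + epsilon_eng)
sigma_true = 632 * (1 + 0.35) = 853.2 MPa
epsilon_true = ln(1 + epsilon_eng)
epsilon_true = ln(1 + 0.35) = 0.300105
sigma_true * epsilon_true = 853.2 * 0.300105 = 256 MPa


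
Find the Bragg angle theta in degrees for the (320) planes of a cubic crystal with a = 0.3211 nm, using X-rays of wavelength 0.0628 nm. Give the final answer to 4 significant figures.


d = a / sqrt(h^2+k^2+l^2)
d = 0.3211 / sqrt(13) = 0.0890571 nm
lambda = 2*d*sin(theta)  =>  sin(theta) = lambda / (2*d)
sin(theta) = 0.0628 / (2 * 0.0890571) = 0.352583
theta = 20.65 deg


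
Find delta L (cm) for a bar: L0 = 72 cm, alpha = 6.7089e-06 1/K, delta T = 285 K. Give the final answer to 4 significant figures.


dL = L0 * alpha * dT
dL = 72 * 6.7089e-06 * 285
dL = 0.1377 cm


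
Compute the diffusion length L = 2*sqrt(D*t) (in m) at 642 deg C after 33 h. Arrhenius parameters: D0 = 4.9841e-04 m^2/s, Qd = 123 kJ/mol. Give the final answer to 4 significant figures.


Step 1: D = D0 * exp(-Qd/(R*T))
T = 915.15 K
D = 4.9841e-04 * exp(-123e3 / (8.314 * 915.15)) = 4.75093e-11 m^2/s
Step 2: L = 2*sqrt(D*t)
t = 33 h = 118800 s
L = 2*sqrt(4.75093e-11 * 118800) = 4.751e-03 m


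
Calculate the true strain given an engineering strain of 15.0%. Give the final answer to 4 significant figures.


epsilon_true = ln(1 + epsilon_eng)
epsilon_true = ln(1 + 0.15)
epsilon_true = 0.1398


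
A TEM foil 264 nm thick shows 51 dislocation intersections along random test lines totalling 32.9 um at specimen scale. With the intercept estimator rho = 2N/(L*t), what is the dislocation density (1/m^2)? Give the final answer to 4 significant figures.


rho = 2N / (L * t)
L = 32.9 um = 3.29e-05 m, t = 264 nm = 2.64e-07 m
rho = 2 * 51 / (3.29e-05 * 2.64e-07)
rho = 1.174e+13 1/m^2


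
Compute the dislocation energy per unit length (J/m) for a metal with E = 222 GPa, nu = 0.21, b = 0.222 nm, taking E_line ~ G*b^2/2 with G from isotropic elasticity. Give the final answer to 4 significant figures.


Step 1: G = E / (2*(1+nu))
G = 222 / (2*(1+0.21)) = 91.7355 GPa = 9.17355e+10 Pa
Step 2: E_line = G*b^2/2
b = 0.222 nm = 2.22e-10 m
E_line = 0.5 * 9.17355e+10 * (2.22e-10)^2 = 2.261e-09 J/m


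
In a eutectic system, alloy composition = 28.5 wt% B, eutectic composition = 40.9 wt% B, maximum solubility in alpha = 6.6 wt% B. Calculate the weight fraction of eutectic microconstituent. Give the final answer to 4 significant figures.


f_primary = (C_e - C0) / (C_e - C_alpha_max)
f_primary = (40.9 - 28.5) / (40.9 - 6.6)
f_primary = 0.361516
f_eutectic = 1 - 0.361516 = 0.6385


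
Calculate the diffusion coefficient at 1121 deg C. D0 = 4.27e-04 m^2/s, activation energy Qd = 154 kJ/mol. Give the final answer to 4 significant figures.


D = D0 * exp(-Qd / (R*T))
T = 1394.15 K
D = 4.27e-04 * exp(-154e3 / (8.314 * 1394.15))
D = 7.249e-10 m^2/s


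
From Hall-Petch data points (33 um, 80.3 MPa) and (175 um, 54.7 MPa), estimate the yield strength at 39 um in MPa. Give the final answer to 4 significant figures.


sigma_y = sigma0 + k / sqrt(d)
1/sqrt(d1) = 1/sqrt(3.3e-05) = 174.078;  1/sqrt(d2) = 75.5929
k = (sigma1 - sigma2) / (1/sqrt(d1) - 1/sqrt(d2)) = (80.3 - 54.7) / (174.078 - 75.5929) = 0.259939 MPa*m^0.5
sigma0 = sigma1 - k/sqrt(d1) = 80.3 - 0.259939*174.078 = 35.0505 MPa
sigma_y(d3) = 35.0505 + 0.259939 / sqrt(3.9e-05) = 76.67 MPa


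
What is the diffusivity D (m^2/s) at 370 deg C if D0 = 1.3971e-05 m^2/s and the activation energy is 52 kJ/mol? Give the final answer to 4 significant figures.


D = D0 * exp(-Qd / (R*T))
T = 643.15 K
D = 1.3971e-05 * exp(-52e3 / (8.314 * 643.15))
D = 8.352e-10 m^2/s


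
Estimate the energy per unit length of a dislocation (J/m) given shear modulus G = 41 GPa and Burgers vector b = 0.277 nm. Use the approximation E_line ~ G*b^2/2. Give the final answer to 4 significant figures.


E = G*b^2/2
b = 0.277 nm = 2.77e-10 m
G = 41 GPa = 4.1e+10 Pa
E = 0.5 * 4.1e+10 * (2.77e-10)^2
E = 1.573e-09 J/m


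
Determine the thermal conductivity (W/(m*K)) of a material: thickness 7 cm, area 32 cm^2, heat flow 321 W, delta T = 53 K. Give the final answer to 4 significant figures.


k = Q*L / (A*dT)
L = 0.07 m, A = 3.2e-03 m^2
k = 321 * 0.07 / (3.2e-03 * 53)
k = 132.5 W/(m*K)


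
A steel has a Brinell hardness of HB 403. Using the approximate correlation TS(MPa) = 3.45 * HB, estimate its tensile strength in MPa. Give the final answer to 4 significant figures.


TS (MPa) = 3.45 * HB
TS = 3.45 * 403
TS = 1390 MPa


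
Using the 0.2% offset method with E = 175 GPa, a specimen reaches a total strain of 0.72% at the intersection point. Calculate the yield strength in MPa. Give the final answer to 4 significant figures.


Offset strain = 0.002
Elastic strain at yield = total_strain - offset = 7.2e-03 - 0.002 = 5.2e-03
sigma_y = E * elastic_strain = 175000 * 5.2e-03
sigma_y = 910 MPa


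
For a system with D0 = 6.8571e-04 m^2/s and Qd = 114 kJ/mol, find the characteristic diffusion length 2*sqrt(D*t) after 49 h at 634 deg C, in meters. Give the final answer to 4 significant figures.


Step 1: D = D0 * exp(-Qd/(R*T))
T = 907.15 K
D = 6.8571e-04 * exp(-114e3 / (8.314 * 907.15)) = 1.86924e-10 m^2/s
Step 2: L = 2*sqrt(D*t)
t = 49 h = 176400 s
L = 2*sqrt(1.86924e-10 * 176400) = 0.01148 m


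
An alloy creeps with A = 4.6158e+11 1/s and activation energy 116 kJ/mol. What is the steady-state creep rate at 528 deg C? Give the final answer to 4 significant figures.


rate = A * exp(-Q / (R*T))
T = 528 + 273.15 = 801.15 K
rate = 4.6158e+11 * exp(-116e3 / (8.314 * 801.15))
rate = 12610 1/s


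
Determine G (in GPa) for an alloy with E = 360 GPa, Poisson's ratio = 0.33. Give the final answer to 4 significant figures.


G = E / (2*(1+nu))
G = 360 / (2*(1+0.33))
G = 135.3 GPa


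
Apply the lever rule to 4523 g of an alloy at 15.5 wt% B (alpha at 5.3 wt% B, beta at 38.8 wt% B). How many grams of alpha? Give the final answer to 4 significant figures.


f_alpha = (C_beta - C0) / (C_beta - C_alpha)
f_alpha = (38.8 - 15.5) / (38.8 - 5.3) = 0.695522
m_alpha = f_alpha * m_total = 0.695522 * 4523 = 3146 g


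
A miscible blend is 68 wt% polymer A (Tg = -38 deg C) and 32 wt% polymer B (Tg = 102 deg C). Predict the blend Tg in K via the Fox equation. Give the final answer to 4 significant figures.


1/Tg = w1/Tg1 + w2/Tg2 (in Kelvin)
Tg1 = 235.15 K, Tg2 = 375.15 K
1/Tg = 0.68/235.15 + 0.32/375.15
Tg = 267 K


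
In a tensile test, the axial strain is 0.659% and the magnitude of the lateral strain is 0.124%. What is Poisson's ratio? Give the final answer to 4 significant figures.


nu = -epsilon_lat / epsilon_axial
Lateral strain is contraction (negative), so using magnitudes:
nu = 0.124 / 0.659
nu = 0.1882


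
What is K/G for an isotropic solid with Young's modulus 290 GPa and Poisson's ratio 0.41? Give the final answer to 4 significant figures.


G = E / (2*(1+nu))
G = 290 / (2*(1+0.41)) = 102.837 GPa
K = E / (3*(1-2*nu))
K = 290 / (3*(1-2*0.41)) = 537.037 GPa
K/G = 537.037 / 102.837 = 5.222


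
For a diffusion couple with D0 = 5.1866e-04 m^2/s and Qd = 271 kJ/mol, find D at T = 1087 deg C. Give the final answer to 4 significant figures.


D = D0 * exp(-Qd / (R*T))
T = 1360.15 K
D = 5.1866e-04 * exp(-271e3 / (8.314 * 1360.15))
D = 2.028e-14 m^2/s


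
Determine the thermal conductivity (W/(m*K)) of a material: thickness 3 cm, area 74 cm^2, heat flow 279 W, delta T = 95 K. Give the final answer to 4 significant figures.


k = Q*L / (A*dT)
L = 0.03 m, A = 7.4e-03 m^2
k = 279 * 0.03 / (7.4e-03 * 95)
k = 11.91 W/(m*K)


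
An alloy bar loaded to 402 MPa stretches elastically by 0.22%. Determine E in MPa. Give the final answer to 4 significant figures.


E = sigma / epsilon
epsilon = 0.22% = 2.2e-03
E = 402 / 2.2e-03
E = 182700 MPa


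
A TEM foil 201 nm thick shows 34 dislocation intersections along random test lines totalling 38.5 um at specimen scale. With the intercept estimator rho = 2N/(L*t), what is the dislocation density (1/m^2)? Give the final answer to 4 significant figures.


rho = 2N / (L * t)
L = 38.5 um = 3.85e-05 m, t = 201 nm = 2.01e-07 m
rho = 2 * 34 / (3.85e-05 * 2.01e-07)
rho = 8.787e+12 1/m^2


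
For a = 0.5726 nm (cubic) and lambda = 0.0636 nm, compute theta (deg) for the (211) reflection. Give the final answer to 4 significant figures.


d = a / sqrt(h^2+k^2+l^2)
d = 0.5726 / sqrt(6) = 0.233763 nm
lambda = 2*d*sin(theta)  =>  sin(theta) = lambda / (2*d)
sin(theta) = 0.0636 / (2 * 0.233763) = 0.136035
theta = 7.818 deg


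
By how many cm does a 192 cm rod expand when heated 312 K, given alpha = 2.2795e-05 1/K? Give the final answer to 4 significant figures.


dL = L0 * alpha * dT
dL = 192 * 2.2795e-05 * 312
dL = 1.366 cm


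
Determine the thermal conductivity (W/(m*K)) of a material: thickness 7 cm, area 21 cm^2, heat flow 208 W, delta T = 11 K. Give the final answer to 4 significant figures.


k = Q*L / (A*dT)
L = 0.07 m, A = 2.1e-03 m^2
k = 208 * 0.07 / (2.1e-03 * 11)
k = 630.3 W/(m*K)


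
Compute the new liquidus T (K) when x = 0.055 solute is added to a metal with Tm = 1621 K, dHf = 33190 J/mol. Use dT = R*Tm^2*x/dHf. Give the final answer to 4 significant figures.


dT = R*Tm^2*x / dHf
dT = 8.314 * 1621^2 * 0.055 / 33190
dT = 36.2019 K
T_new = 1621 - 36.2019 = 1585 K


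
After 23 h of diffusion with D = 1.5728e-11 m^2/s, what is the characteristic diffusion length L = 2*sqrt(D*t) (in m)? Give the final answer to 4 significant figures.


t = 23 hr = 82800 s
Diffusion length = 2*sqrt(D*t)
= 2*sqrt(1.5728e-11 * 82800)
= 2.282e-03 m


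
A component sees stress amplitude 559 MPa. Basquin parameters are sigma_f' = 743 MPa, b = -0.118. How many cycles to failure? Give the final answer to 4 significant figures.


sigma_a = sigma_f' * (2*Nf)^b
2*Nf = (sigma_a / sigma_f')^(1/b)
2*Nf = (559 / 743)^(1/-0.118)
2*Nf = 11.1497
Nf = 5.575 cycles


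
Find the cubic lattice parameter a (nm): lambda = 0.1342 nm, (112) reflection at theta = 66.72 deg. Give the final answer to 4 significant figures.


d = lambda / (2*sin(theta))
d = 0.1342 / (2*sin(66.72 deg))
d = 0.0730472 nm
a = d * sqrt(h^2+k^2+l^2) = 0.0730472 * sqrt(6)
a = 0.1789 nm


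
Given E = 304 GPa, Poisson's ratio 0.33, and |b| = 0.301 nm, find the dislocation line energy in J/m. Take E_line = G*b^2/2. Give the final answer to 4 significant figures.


Step 1: G = E / (2*(1+nu))
G = 304 / (2*(1+0.33)) = 114.286 GPa = 1.14286e+11 Pa
Step 2: E_line = G*b^2/2
b = 0.301 nm = 3.01e-10 m
E_line = 0.5 * 1.14286e+11 * (3.01e-10)^2 = 5.177e-09 J/m


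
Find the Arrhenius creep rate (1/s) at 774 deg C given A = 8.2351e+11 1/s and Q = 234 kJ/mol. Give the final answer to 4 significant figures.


rate = A * exp(-Q / (R*T))
T = 774 + 273.15 = 1047.15 K
rate = 8.2351e+11 * exp(-234e3 / (8.314 * 1047.15))
rate = 1.749 1/s


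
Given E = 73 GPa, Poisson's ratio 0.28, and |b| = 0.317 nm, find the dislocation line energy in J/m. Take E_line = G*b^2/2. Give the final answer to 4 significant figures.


Step 1: G = E / (2*(1+nu))
G = 73 / (2*(1+0.28)) = 28.5156 GPa = 2.85156e+10 Pa
Step 2: E_line = G*b^2/2
b = 0.317 nm = 3.17e-10 m
E_line = 0.5 * 2.85156e+10 * (3.17e-10)^2 = 1.433e-09 J/m


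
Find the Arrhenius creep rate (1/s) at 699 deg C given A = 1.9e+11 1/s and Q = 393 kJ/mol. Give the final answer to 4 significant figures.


rate = A * exp(-Q / (R*T))
T = 699 + 273.15 = 972.15 K
rate = 1.9e+11 * exp(-393e3 / (8.314 * 972.15))
rate = 1.451e-10 1/s


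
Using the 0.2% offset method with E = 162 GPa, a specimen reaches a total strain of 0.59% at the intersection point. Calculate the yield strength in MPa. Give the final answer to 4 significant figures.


Offset strain = 0.002
Elastic strain at yield = total_strain - offset = 5.9e-03 - 0.002 = 3.9e-03
sigma_y = E * elastic_strain = 162000 * 3.9e-03
sigma_y = 631.8 MPa


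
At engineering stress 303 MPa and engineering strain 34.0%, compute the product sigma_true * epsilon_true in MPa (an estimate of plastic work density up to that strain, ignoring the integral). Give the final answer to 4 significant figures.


sigma_true = sigma_eng * (1 + epsilon_eng)
sigma_true = 303 * (1 + 0.34) = 406.02 MPa
epsilon_true = ln(1 + epsilon_eng)
epsilon_true = ln(1 + 0.34) = 0.29267
sigma_true * epsilon_true = 406.02 * 0.29267 = 118.8 MPa


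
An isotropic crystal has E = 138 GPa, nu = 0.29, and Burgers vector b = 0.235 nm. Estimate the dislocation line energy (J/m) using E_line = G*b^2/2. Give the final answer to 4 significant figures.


Step 1: G = E / (2*(1+nu))
G = 138 / (2*(1+0.29)) = 53.4884 GPa = 5.34884e+10 Pa
Step 2: E_line = G*b^2/2
b = 0.235 nm = 2.35e-10 m
E_line = 0.5 * 5.34884e+10 * (2.35e-10)^2 = 1.477e-09 J/m


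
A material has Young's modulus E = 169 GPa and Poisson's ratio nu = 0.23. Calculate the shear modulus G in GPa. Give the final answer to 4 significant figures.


G = E / (2*(1+nu))
G = 169 / (2*(1+0.23))
G = 68.7 GPa


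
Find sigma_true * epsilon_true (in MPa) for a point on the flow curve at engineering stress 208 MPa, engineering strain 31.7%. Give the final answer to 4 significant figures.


sigma_true = sigma_eng * (1 + epsilon_eng)
sigma_true = 208 * (1 + 0.317) = 273.936 MPa
epsilon_true = ln(1 + epsilon_eng)
epsilon_true = ln(1 + 0.317) = 0.275356
sigma_true * epsilon_true = 273.936 * 0.275356 = 75.43 MPa


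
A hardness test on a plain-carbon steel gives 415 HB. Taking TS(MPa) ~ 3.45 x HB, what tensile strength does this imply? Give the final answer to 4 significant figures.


TS (MPa) = 3.45 * HB
TS = 3.45 * 415
TS = 1432 MPa


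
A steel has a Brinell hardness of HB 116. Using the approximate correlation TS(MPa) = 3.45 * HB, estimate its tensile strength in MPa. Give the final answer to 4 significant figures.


TS (MPa) = 3.45 * HB
TS = 3.45 * 116
TS = 400.2 MPa


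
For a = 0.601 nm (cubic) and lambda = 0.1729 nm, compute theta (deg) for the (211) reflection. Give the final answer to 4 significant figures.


d = a / sqrt(h^2+k^2+l^2)
d = 0.601 / sqrt(6) = 0.245357 nm
lambda = 2*d*sin(theta)  =>  sin(theta) = lambda / (2*d)
sin(theta) = 0.1729 / (2 * 0.245357) = 0.352343
theta = 20.63 deg


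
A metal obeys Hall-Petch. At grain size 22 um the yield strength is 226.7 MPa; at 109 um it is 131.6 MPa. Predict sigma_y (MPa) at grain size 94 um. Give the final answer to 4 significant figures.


sigma_y = sigma0 + k / sqrt(d)
1/sqrt(d1) = 1/sqrt(2.2e-05) = 213.201;  1/sqrt(d2) = 95.7826
k = (sigma1 - sigma2) / (1/sqrt(d1) - 1/sqrt(d2)) = (226.7 - 131.6) / (213.201 - 95.7826) = 0.809926 MPa*m^0.5
sigma0 = sigma1 - k/sqrt(d1) = 226.7 - 0.809926*213.201 = 54.0231 MPa
sigma_y(d3) = 54.0231 + 0.809926 / sqrt(9.4e-05) = 137.6 MPa


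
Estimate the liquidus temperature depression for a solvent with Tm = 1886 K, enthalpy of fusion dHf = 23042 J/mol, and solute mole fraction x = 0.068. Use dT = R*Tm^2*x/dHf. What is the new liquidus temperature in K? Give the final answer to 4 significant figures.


dT = R*Tm^2*x / dHf
dT = 8.314 * 1886^2 * 0.068 / 23042
dT = 87.2734 K
T_new = 1886 - 87.2734 = 1799 K


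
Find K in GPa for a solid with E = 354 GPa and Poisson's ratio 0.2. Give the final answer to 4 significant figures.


K = E / (3*(1-2*nu))
K = 354 / (3*(1-2*0.2))
K = 196.7 GPa


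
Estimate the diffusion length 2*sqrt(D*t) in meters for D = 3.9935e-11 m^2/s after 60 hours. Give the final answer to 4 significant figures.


t = 60 hr = 216000 s
Diffusion length = 2*sqrt(D*t)
= 2*sqrt(3.9935e-11 * 216000)
= 5.874e-03 m


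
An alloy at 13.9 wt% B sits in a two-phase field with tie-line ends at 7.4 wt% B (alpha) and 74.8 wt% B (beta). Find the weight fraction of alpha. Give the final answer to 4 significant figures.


f_alpha = (C_beta - C0) / (C_beta - C_alpha)
f_alpha = (74.8 - 13.9) / (74.8 - 7.4)
f_alpha = 0.9036


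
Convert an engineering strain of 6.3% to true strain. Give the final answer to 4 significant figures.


epsilon_true = ln(1 + epsilon_eng)
epsilon_true = ln(1 + 0.063)
epsilon_true = 0.0611


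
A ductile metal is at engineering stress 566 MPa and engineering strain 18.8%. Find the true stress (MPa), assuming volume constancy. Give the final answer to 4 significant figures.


sigma_true = sigma_eng * (1 + epsilon_eng)
sigma_true = 566 * (1 + 0.188)
sigma_true = 672.4 MPa


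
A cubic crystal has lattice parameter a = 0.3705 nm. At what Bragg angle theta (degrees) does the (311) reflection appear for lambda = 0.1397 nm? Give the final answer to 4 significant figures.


d = a / sqrt(h^2+k^2+l^2)
d = 0.3705 / sqrt(11) = 0.11171 nm
lambda = 2*d*sin(theta)  =>  sin(theta) = lambda / (2*d)
sin(theta) = 0.1397 / (2 * 0.11171) = 0.62528
theta = 38.7 deg


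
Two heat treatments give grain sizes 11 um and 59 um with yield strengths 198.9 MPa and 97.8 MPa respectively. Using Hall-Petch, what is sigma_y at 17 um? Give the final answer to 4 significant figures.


sigma_y = sigma0 + k / sqrt(d)
1/sqrt(d1) = 1/sqrt(1.1e-05) = 301.511;  1/sqrt(d2) = 130.189
k = (sigma1 - sigma2) / (1/sqrt(d1) - 1/sqrt(d2)) = (198.9 - 97.8) / (301.511 - 130.189) = 0.590115 MPa*m^0.5
sigma0 = sigma1 - k/sqrt(d1) = 198.9 - 0.590115*301.511 = 20.9735 MPa
sigma_y(d3) = 20.9735 + 0.590115 / sqrt(1.7e-05) = 164.1 MPa


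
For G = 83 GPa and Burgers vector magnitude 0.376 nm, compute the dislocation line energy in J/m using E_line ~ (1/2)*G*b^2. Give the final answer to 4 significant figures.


E = G*b^2/2
b = 0.376 nm = 3.76e-10 m
G = 83 GPa = 8.3e+10 Pa
E = 0.5 * 8.3e+10 * (3.76e-10)^2
E = 5.867e-09 J/m


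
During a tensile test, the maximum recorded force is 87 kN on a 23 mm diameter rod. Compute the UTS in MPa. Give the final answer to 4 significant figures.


A0 = pi*(d/2)^2 = pi*(23/2)^2 = 415.476 mm^2
UTS = F_max / A0 = 87*1000 / 415.476
UTS = 209.4 MPa


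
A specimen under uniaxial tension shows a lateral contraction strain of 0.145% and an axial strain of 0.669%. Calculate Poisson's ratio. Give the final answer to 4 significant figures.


nu = -epsilon_lat / epsilon_axial
Lateral strain is contraction (negative), so using magnitudes:
nu = 0.145 / 0.669
nu = 0.2167


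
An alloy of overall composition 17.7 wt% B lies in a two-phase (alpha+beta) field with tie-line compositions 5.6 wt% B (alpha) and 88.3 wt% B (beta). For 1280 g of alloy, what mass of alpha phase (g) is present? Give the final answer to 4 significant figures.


f_alpha = (C_beta - C0) / (C_beta - C_alpha)
f_alpha = (88.3 - 17.7) / (88.3 - 5.6) = 0.853688
m_alpha = f_alpha * m_total = 0.853688 * 1280 = 1093 g


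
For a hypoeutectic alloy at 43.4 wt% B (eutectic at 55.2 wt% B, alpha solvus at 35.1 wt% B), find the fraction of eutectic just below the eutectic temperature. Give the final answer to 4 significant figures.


f_primary = (C_e - C0) / (C_e - C_alpha_max)
f_primary = (55.2 - 43.4) / (55.2 - 35.1)
f_primary = 0.587065
f_eutectic = 1 - 0.587065 = 0.4129


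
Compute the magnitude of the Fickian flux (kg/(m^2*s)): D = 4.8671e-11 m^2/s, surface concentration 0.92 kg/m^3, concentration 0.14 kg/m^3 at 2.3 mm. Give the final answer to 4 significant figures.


J = -D * (dC/dx) = D * (C1 - C2) / dx
J = 4.8671e-11 * (0.92 - 0.14) / 2.3e-03
J = 1.651e-08 kg/(m^2*s)


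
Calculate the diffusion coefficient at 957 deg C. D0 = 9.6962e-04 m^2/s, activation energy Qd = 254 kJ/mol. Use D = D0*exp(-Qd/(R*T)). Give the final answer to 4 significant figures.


D = D0 * exp(-Qd / (R*T))
T = 1230.15 K
D = 9.6962e-04 * exp(-254e3 / (8.314 * 1230.15))
D = 1.588e-14 m^2/s


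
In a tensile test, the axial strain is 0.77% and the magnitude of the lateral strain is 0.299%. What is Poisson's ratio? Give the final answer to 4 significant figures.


nu = -epsilon_lat / epsilon_axial
Lateral strain is contraction (negative), so using magnitudes:
nu = 0.299 / 0.77
nu = 0.3883


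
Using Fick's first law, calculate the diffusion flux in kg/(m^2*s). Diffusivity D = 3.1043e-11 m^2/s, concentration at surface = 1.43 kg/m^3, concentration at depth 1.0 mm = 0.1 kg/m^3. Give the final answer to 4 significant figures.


J = -D * (dC/dx) = D * (C1 - C2) / dx
J = 3.1043e-11 * (1.43 - 0.1) / 1e-03
J = 4.129e-08 kg/(m^2*s)


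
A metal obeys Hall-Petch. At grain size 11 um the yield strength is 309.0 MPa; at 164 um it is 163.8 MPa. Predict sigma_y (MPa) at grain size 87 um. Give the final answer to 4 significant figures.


sigma_y = sigma0 + k / sqrt(d)
1/sqrt(d1) = 1/sqrt(1.1e-05) = 301.511;  1/sqrt(d2) = 78.0869
k = (sigma1 - sigma2) / (1/sqrt(d1) - 1/sqrt(d2)) = (309.0 - 163.8) / (301.511 - 78.0869) = 0.649884 MPa*m^0.5
sigma0 = sigma1 - k/sqrt(d1) = 309.0 - 0.649884*301.511 = 113.053 MPa
sigma_y(d3) = 113.053 + 0.649884 / sqrt(8.7e-05) = 182.7 MPa
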